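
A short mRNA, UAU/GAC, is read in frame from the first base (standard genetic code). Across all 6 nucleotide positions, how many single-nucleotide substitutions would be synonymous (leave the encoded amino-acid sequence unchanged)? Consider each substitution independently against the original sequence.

2

Codon 1 (UAU, Tyr): 1 synonymous substitution.
Codon 2 (GAC, Asp): 1 synonymous substitution.
Total: 1 + 1 = 2.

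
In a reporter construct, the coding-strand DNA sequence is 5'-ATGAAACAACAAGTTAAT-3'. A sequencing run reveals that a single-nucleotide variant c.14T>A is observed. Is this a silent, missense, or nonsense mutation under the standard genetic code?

missense

Position 14 falls in codon 5: GTT → Val.
After the substitution the codon is GAT → Asp.
Val ≠ Asp, so this is a missense mutation.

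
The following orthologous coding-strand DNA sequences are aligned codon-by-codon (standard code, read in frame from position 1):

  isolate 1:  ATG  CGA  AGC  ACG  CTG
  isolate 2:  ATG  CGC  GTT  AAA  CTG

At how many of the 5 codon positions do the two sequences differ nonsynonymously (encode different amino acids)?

Codon 1: ATG Met / ATG Met — identical.
Codon 2: CGA Arg / CGC Arg — synonymous.
Codon 3: AGC Ser / GTT Val — nonsynonymous.
Codon 4: ACG Thr / AAA Lys — nonsynonymous.
Codon 5: CTG Leu / CTG Leu — identical.
Nonsynonymous differences: 2.

2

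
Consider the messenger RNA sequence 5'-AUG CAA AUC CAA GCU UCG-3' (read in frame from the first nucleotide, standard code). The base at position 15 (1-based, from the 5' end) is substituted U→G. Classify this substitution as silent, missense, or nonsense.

silent

Position 15 falls in codon 5: GCU → Ala.
After the substitution the codon is GCG → Ala.
Both encode Ala, so the change is synonymous.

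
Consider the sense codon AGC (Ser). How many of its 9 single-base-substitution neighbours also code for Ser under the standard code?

Position 1: none → 0 synonymous.
Position 2: none → 0 synonymous.
Position 3: AGU → 1 synonymous.
Total: 0 + 0 + 1 = 1.

1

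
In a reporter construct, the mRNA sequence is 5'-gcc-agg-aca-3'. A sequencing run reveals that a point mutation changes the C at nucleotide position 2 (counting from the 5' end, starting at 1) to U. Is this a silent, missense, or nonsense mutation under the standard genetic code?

missense

Position 2 falls in codon 1: GCC → Ala.
After the substitution the codon is GUC → Val.
Ala ≠ Val, so this is a missense mutation.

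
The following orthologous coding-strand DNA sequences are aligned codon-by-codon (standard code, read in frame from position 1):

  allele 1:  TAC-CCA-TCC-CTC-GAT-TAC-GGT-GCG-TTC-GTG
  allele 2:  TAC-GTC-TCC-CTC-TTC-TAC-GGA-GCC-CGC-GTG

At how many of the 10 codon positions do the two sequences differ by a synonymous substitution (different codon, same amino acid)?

2

Codon 1: TAC Tyr / TAC Tyr — identical.
Codon 2: CCA Pro / GTC Val — nonsynonymous.
Codon 3: TCC Ser / TCC Ser — identical.
Codon 4: CTC Leu / CTC Leu — identical.
Codon 5: GAT Asp / TTC Phe — nonsynonymous.
Codon 6: TAC Tyr / TAC Tyr — identical.
Codon 7: GGT Gly / GGA Gly — synonymous.
Codon 8: GCG Ala / GCC Ala — synonymous.
Codon 9: TTC Phe / CGC Arg — nonsynonymous.
Codon 10: GTG Val / GTG Val — identical.
Synonymous differences: 2.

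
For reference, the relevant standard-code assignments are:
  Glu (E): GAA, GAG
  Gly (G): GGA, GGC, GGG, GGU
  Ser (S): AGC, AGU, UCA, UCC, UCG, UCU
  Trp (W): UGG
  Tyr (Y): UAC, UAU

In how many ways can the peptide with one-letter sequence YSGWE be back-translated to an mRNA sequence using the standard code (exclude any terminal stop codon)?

96

Tyr: 2 codons.
Ser: 6 codons.
Gly: 4 codons.
Trp: 1 codon.
Glu: 2 codons.
2 × 6 × 4 × 1 × 2 = 96.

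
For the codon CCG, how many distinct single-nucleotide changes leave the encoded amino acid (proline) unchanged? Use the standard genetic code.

Position 1: none → 0 synonymous.
Position 2: none → 0 synonymous.
Position 3: CCU, CCC, CCA → 3 synonymous.
Total: 0 + 0 + 3 = 3.

3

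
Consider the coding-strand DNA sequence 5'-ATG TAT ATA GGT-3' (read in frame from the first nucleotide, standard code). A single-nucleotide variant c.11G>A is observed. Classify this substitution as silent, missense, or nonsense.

Position 11 falls in codon 4: GGT → Gly.
After the substitution the codon is GAT → Asp.
Gly ≠ Asp, so this is a missense mutation.

missense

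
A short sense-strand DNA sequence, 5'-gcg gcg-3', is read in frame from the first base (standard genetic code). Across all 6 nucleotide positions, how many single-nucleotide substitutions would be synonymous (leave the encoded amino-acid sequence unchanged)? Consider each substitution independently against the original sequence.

Codon 1 (GCG, Ala): 3 synonymous substitutions.
Codon 2 (GCG, Ala): 3 synonymous substitutions.
Total: 3 + 3 = 6.

6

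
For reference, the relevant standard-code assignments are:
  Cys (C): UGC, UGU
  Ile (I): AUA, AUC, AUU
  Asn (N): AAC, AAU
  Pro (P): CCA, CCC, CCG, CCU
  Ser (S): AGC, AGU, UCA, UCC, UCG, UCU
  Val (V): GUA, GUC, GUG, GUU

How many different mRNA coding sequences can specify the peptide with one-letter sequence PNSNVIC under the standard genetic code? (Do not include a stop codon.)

2304

Pro: 4 codons.
Asn: 2 codons.
Ser: 6 codons.
Asn: 2 codons.
Val: 4 codons.
Ile: 3 codons.
Cys: 2 codons.
4 × 2 × 6 × 2 × 4 × 3 × 2 = 2304.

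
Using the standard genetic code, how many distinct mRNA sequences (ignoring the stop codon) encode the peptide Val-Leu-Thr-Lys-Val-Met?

Val: 4 codons.
Leu: 6 codons.
Thr: 4 codons.
Lys: 2 codons.
Val: 4 codons.
Met: 1 codon.
4 × 6 × 4 × 2 × 4 × 1 = 768.

768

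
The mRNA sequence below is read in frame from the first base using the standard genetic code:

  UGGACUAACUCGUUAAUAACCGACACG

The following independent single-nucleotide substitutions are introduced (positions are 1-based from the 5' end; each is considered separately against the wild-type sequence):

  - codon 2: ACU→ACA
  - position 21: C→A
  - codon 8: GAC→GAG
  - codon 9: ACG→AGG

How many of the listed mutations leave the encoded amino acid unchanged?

Codon 2: ACU (Thr) → ACA (Thr) — synonymous.
Codon 7: ACC (Thr) → ACA (Thr) — synonymous.
Codon 8: GAC (Asp) → GAG (Glu) — missense.
Codon 9: ACG (Thr) → AGG (Arg) — missense.
Synonymous: 2 of 4.

2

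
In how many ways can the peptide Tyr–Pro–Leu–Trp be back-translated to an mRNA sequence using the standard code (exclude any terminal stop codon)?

Tyr: 2 codons.
Pro: 4 codons.
Leu: 6 codons.
Trp: 1 codon.
2 × 4 × 6 × 1 = 48.

48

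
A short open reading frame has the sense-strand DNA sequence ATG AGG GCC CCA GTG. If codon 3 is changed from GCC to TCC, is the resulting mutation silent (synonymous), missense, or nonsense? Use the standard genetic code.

Position 7 falls in codon 3: GCC → Ala.
After the substitution the codon is TCC → Ser.
Ala ≠ Ser, so this is a missense mutation.

missense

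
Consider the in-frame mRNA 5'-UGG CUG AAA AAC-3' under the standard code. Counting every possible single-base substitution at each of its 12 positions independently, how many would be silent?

6

Codon 1 (UGG, Trp): 0 synonymous substitutions.
Codon 2 (CUG, Leu): 4 synonymous substitutions.
Codon 3 (AAA, Lys): 1 synonymous substitution.
Codon 4 (AAC, Asn): 1 synonymous substitution.
Total: 0 + 4 + 1 + 1 = 6.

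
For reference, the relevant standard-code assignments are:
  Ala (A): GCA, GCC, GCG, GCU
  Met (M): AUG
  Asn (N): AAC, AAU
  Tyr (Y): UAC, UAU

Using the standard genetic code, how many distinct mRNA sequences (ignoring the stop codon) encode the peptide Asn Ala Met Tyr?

Asn: 2 codons.
Ala: 4 codons.
Met: 1 codon.
Tyr: 2 codons.
2 × 4 × 1 × 2 = 16.

16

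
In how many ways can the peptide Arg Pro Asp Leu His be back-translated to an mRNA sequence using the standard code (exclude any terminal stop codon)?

Arg: 6 codons.
Pro: 4 codons.
Asp: 2 codons.
Leu: 6 codons.
His: 2 codons.
6 × 4 × 2 × 6 × 2 = 576.

576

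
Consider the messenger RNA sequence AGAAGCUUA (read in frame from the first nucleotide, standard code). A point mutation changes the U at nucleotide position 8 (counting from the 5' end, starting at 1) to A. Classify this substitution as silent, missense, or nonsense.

Position 8 falls in codon 3: UUA → Leu.
After the substitution the codon is UAA → Stop.
The new codon is a stop codon, so this is a nonsense mutation.

nonsense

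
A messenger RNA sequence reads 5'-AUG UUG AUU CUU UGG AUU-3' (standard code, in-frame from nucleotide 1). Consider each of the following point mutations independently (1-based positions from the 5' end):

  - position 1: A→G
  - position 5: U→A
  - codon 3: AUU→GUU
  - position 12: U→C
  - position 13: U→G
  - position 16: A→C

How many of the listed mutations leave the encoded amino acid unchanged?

1

Codon 1: AUG (Met) → GUG (Val) — missense.
Codon 2: UUG (Leu) → UAG (Stop) — nonsense.
Codon 3: AUU (Ile) → GUU (Val) — missense.
Codon 4: CUU (Leu) → CUC (Leu) — synonymous.
Codon 5: UGG (Trp) → GGG (Gly) — missense.
Codon 6: AUU (Ile) → CUU (Leu) — missense.
Synonymous: 1 of 6.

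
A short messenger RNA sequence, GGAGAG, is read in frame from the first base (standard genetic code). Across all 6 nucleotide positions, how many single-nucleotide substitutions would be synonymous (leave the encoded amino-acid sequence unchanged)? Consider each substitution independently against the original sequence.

4

Codon 1 (GGA, Gly): 3 synonymous substitutions.
Codon 2 (GAG, Glu): 1 synonymous substitution.
Total: 3 + 1 = 4.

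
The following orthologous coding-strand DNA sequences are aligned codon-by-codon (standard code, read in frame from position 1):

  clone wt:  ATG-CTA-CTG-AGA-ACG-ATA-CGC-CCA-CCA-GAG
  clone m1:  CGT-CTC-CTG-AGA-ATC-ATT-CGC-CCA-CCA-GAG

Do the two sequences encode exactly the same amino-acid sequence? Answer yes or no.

no

Codon 1: ATG Met / CGT Arg — nonsynonymous.
Codon 2: CTA Leu / CTC Leu — synonymous.
Codon 3: CTG Leu / CTG Leu — identical.
Codon 4: AGA Arg / AGA Arg — identical.
Codon 5: ACG Thr / ATC Ile — nonsynonymous.
Codon 6: ATA Ile / ATT Ile — synonymous.
Codon 7: CGC Arg / CGC Arg — identical.
Codon 8: CCA Pro / CCA Pro — identical.
Codon 9: CCA Pro / CCA Pro — identical.
Codon 10: GAG Glu / GAG Glu — identical.
Nonsynonymous differences: 2 → different protein.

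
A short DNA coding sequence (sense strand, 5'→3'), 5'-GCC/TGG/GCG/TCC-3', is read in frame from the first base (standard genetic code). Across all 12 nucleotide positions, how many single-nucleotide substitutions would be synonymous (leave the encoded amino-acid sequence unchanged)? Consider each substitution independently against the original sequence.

Codon 1 (GCC, Ala): 3 synonymous substitutions.
Codon 2 (TGG, Trp): 0 synonymous substitutions.
Codon 3 (GCG, Ala): 3 synonymous substitutions.
Codon 4 (TCC, Ser): 3 synonymous substitutions.
Total: 3 + 0 + 3 + 3 = 9.

9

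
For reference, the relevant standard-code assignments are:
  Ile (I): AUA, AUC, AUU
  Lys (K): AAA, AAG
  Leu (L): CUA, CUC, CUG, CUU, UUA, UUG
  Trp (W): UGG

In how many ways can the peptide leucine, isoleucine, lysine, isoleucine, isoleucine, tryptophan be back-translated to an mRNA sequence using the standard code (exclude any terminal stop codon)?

Leu: 6 codons.
Ile: 3 codons.
Lys: 2 codons.
Ile: 3 codons.
Ile: 3 codons.
Trp: 1 codon.
6 × 3 × 2 × 3 × 3 × 1 = 324.

324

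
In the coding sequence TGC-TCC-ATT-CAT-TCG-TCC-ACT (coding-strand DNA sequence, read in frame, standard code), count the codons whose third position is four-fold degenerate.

Codon 1 TGC (Cys): third position 2-fold.
Codon 2 TCC (Ser): third position 4-fold.
Codon 3 ATT (Ile): third position 3-fold.
Codon 4 CAT (His): third position 2-fold.
Codon 5 TCG (Ser): third position 4-fold.
Codon 6 TCC (Ser): third position 4-fold.
Codon 7 ACT (Thr): third position 4-fold.
Four-fold degenerate third positions: 4.

4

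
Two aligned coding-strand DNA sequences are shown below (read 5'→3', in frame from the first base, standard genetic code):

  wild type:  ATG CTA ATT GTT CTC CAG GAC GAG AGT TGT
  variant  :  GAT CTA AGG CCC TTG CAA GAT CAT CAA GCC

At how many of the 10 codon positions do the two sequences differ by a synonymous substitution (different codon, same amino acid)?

3

Codon 1: ATG Met / GAT Asp — nonsynonymous.
Codon 2: CTA Leu / CTA Leu — identical.
Codon 3: ATT Ile / AGG Arg — nonsynonymous.
Codon 4: GTT Val / CCC Pro — nonsynonymous.
Codon 5: CTC Leu / TTG Leu — synonymous.
Codon 6: CAG Gln / CAA Gln — synonymous.
Codon 7: GAC Asp / GAT Asp — synonymous.
Codon 8: GAG Glu / CAT His — nonsynonymous.
Codon 9: AGT Ser / CAA Gln — nonsynonymous.
Codon 10: TGT Cys / GCC Ala — nonsynonymous.
Synonymous differences: 3.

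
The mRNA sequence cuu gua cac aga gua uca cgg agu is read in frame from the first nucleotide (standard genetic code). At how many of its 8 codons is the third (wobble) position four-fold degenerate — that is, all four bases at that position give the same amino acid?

Codon 1 CUU (Leu): third position 4-fold.
Codon 2 GUA (Val): third position 4-fold.
Codon 3 CAC (His): third position 2-fold.
Codon 4 AGA (Arg): third position 2-fold.
Codon 5 GUA (Val): third position 4-fold.
Codon 6 UCA (Ser): third position 4-fold.
Codon 7 CGG (Arg): third position 4-fold.
Codon 8 AGU (Ser): third position 2-fold.
Four-fold degenerate third positions: 5.

5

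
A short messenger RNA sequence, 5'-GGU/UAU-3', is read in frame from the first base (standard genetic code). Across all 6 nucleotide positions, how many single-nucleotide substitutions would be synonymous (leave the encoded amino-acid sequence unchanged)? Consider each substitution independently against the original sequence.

4

Codon 1 (GGU, Gly): 3 synonymous substitutions.
Codon 2 (UAU, Tyr): 1 synonymous substitution.
Total: 3 + 1 = 4.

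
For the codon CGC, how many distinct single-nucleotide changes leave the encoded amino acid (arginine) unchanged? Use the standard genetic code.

Position 1: none → 0 synonymous.
Position 2: none → 0 synonymous.
Position 3: CGU, CGA, CGG → 3 synonymous.
Total: 0 + 0 + 3 = 3.

3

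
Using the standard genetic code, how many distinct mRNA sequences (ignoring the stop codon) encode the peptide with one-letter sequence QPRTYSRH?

27648

Gln: 2 codons.
Pro: 4 codons.
Arg: 6 codons.
Thr: 4 codons.
Tyr: 2 codons.
Ser: 6 codons.
Arg: 6 codons.
His: 2 codons.
2 × 4 × 6 × 4 × 2 × 6 × 6 × 2 = 27648.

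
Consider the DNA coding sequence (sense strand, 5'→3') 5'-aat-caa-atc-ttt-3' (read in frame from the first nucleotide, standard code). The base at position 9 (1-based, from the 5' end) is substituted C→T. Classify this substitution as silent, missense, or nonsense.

silent

Position 9 falls in codon 3: ATC → Ile.
After the substitution the codon is ATT → Ile.
Both encode Ile, so the change is synonymous.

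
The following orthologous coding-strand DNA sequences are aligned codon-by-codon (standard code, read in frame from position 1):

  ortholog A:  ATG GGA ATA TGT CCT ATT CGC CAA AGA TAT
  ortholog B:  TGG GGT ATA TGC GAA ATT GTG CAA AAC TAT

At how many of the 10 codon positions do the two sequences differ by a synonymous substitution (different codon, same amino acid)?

Codon 1: ATG Met / TGG Trp — nonsynonymous.
Codon 2: GGA Gly / GGT Gly — synonymous.
Codon 3: ATA Ile / ATA Ile — identical.
Codon 4: TGT Cys / TGC Cys — synonymous.
Codon 5: CCT Pro / GAA Glu — nonsynonymous.
Codon 6: ATT Ile / ATT Ile — identical.
Codon 7: CGC Arg / GTG Val — nonsynonymous.
Codon 8: CAA Gln / CAA Gln — identical.
Codon 9: AGA Arg / AAC Asn — nonsynonymous.
Codon 10: TAT Tyr / TAT Tyr — identical.
Synonymous differences: 2.

2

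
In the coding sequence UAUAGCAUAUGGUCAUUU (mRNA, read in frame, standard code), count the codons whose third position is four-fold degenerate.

1

Codon 1 UAU (Tyr): third position 2-fold.
Codon 2 AGC (Ser): third position 2-fold.
Codon 3 AUA (Ile): third position 3-fold.
Codon 4 UGG (Trp): third position 1-fold.
Codon 5 UCA (Ser): third position 4-fold.
Codon 6 UUU (Phe): third position 2-fold.
Four-fold degenerate third positions: 1.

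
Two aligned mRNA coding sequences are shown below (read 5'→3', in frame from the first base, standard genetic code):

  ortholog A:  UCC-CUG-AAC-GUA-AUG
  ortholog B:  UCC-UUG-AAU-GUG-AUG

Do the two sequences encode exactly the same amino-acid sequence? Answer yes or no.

yes

Codon 1: UCC Ser / UCC Ser — identical.
Codon 2: CUG Leu / UUG Leu — synonymous.
Codon 3: AAC Asn / AAU Asn — synonymous.
Codon 4: GUA Val / GUG Val — synonymous.
Codon 5: AUG Met / AUG Met — identical.
Nonsynonymous differences: 0 → same protein.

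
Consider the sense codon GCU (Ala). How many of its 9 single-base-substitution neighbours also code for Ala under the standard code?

3

Position 1: none → 0 synonymous.
Position 2: none → 0 synonymous.
Position 3: GCC, GCA, GCG → 3 synonymous.
Total: 0 + 0 + 3 = 3.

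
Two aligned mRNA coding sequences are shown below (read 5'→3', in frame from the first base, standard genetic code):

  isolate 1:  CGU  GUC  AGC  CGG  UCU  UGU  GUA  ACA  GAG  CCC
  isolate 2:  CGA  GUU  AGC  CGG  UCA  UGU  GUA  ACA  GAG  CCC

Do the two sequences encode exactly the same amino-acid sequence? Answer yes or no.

Codon 1: CGU Arg / CGA Arg — synonymous.
Codon 2: GUC Val / GUU Val — synonymous.
Codon 3: AGC Ser / AGC Ser — identical.
Codon 4: CGG Arg / CGG Arg — identical.
Codon 5: UCU Ser / UCA Ser — synonymous.
Codon 6: UGU Cys / UGU Cys — identical.
Codon 7: GUA Val / GUA Val — identical.
Codon 8: ACA Thr / ACA Thr — identical.
Codon 9: GAG Glu / GAG Glu — identical.
Codon 10: CCC Pro / CCC Pro — identical.
Nonsynonymous differences: 0 → same protein.

yes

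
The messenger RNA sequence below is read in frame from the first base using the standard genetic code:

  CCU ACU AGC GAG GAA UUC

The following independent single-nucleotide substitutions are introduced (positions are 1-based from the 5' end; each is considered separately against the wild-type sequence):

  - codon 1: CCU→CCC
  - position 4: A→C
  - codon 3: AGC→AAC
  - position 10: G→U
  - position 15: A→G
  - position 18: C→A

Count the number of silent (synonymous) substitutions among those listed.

2

Codon 1: CCU (Pro) → CCC (Pro) — synonymous.
Codon 2: ACU (Thr) → CCU (Pro) — missense.
Codon 3: AGC (Ser) → AAC (Asn) — missense.
Codon 4: GAG (Glu) → UAG (Stop) — nonsense.
Codon 5: GAA (Glu) → GAG (Glu) — synonymous.
Codon 6: UUC (Phe) → UUA (Leu) — missense.
Synonymous: 2 of 6.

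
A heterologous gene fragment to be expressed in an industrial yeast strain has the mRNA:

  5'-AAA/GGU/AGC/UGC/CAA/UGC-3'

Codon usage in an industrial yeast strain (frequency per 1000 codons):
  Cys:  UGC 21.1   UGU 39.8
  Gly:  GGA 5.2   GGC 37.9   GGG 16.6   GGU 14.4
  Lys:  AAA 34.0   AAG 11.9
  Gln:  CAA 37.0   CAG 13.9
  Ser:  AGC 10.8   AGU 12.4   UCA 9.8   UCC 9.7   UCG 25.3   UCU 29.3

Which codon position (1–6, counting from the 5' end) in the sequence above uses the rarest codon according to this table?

Codon 1 AAA (Lys): 34.0 per 1000.
Codon 2 GGU (Gly): 14.4 per 1000.
Codon 3 AGC (Ser): 10.8 per 1000.
Codon 4 UGC (Cys): 21.1 per 1000.
Codon 5 CAA (Gln): 37.0 per 1000.
Codon 6 UGC (Cys): 21.1 per 1000.
Lowest frequency is 10.8 at codon 3.

3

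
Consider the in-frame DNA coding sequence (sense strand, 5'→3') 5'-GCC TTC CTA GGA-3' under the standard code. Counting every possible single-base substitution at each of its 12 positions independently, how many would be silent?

Codon 1 (GCC, Ala): 3 synonymous substitutions.
Codon 2 (TTC, Phe): 1 synonymous substitution.
Codon 3 (CTA, Leu): 4 synonymous substitutions.
Codon 4 (GGA, Gly): 3 synonymous substitutions.
Total: 3 + 1 + 4 + 3 = 11.

11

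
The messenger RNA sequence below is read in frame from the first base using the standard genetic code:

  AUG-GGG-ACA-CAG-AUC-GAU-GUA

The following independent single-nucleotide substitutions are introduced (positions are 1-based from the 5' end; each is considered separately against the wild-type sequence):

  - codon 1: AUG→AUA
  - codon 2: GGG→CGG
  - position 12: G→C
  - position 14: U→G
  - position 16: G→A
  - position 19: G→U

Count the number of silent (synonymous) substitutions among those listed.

Codon 1: AUG (Met) → AUA (Ile) — missense.
Codon 2: GGG (Gly) → CGG (Arg) — missense.
Codon 4: CAG (Gln) → CAC (His) — missense.
Codon 5: AUC (Ile) → AGC (Ser) — missense.
Codon 6: GAU (Asp) → AAU (Asn) — missense.
Codon 7: GUA (Val) → UUA (Leu) — missense.
Synonymous: 0 of 6.

0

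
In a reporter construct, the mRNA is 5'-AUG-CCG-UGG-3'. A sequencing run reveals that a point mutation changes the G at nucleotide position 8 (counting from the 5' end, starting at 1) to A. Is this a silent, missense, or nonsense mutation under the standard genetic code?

Position 8 falls in codon 3: UGG → Trp.
After the substitution the codon is UAG → Stop.
The new codon is a stop codon, so this is a nonsense mutation.

nonsense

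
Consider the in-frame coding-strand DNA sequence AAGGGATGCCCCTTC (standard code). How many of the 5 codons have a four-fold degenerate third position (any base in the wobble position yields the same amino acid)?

Codon 1 AAG (Lys): third position 2-fold.
Codon 2 GGA (Gly): third position 4-fold.
Codon 3 TGC (Cys): third position 2-fold.
Codon 4 CCC (Pro): third position 4-fold.
Codon 5 TTC (Phe): third position 2-fold.
Four-fold degenerate third positions: 2.

2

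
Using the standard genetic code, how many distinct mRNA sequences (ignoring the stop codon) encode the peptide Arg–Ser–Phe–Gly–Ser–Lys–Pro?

Arg: 6 codons.
Ser: 6 codons.
Phe: 2 codons.
Gly: 4 codons.
Ser: 6 codons.
Lys: 2 codons.
Pro: 4 codons.
6 × 6 × 2 × 4 × 6 × 2 × 4 = 13824.

13824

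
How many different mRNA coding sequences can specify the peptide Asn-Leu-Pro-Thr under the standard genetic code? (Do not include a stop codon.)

192

Asn: 2 codons.
Leu: 6 codons.
Pro: 4 codons.
Thr: 4 codons.
2 × 6 × 4 × 4 = 192.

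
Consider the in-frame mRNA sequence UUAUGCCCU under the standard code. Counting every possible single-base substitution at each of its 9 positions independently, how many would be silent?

6

Codon 1 (UUA, Leu): 2 synonymous substitutions.
Codon 2 (UGC, Cys): 1 synonymous substitution.
Codon 3 (CCU, Pro): 3 synonymous substitutions.
Total: 2 + 1 + 3 = 6.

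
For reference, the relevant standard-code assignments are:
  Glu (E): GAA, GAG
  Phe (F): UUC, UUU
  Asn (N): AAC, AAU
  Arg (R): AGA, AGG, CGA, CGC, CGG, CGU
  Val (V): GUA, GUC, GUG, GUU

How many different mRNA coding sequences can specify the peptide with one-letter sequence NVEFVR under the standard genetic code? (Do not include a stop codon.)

Asn: 2 codons.
Val: 4 codons.
Glu: 2 codons.
Phe: 2 codons.
Val: 4 codons.
Arg: 6 codons.
2 × 4 × 2 × 2 × 4 × 6 = 768.

768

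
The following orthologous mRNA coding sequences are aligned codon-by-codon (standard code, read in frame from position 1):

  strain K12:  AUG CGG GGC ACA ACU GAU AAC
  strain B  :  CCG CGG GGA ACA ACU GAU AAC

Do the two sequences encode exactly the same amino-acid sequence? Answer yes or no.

no

Codon 1: AUG Met / CCG Pro — nonsynonymous.
Codon 2: CGG Arg / CGG Arg — identical.
Codon 3: GGC Gly / GGA Gly — synonymous.
Codon 4: ACA Thr / ACA Thr — identical.
Codon 5: ACU Thr / ACU Thr — identical.
Codon 6: GAU Asp / GAU Asp — identical.
Codon 7: AAC Asn / AAC Asn — identical.
Nonsynonymous differences: 1 → different protein.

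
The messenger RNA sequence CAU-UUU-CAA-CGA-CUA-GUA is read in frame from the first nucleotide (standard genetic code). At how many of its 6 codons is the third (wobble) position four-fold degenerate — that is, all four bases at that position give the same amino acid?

3

Codon 1 CAU (His): third position 2-fold.
Codon 2 UUU (Phe): third position 2-fold.
Codon 3 CAA (Gln): third position 2-fold.
Codon 4 CGA (Arg): third position 4-fold.
Codon 5 CUA (Leu): third position 4-fold.
Codon 6 GUA (Val): third position 4-fold.
Four-fold degenerate third positions: 3.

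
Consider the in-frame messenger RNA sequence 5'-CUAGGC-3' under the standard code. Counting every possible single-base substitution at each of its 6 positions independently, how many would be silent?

7

Codon 1 (CUA, Leu): 4 synonymous substitutions.
Codon 2 (GGC, Gly): 3 synonymous substitutions.
Total: 4 + 3 = 7.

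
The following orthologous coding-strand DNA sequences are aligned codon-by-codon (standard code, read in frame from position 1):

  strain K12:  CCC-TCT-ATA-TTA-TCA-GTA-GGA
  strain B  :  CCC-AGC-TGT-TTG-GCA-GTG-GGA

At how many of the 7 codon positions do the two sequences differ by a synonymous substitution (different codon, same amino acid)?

Codon 1: CCC Pro / CCC Pro — identical.
Codon 2: TCT Ser / AGC Ser — synonymous.
Codon 3: ATA Ile / TGT Cys — nonsynonymous.
Codon 4: TTA Leu / TTG Leu — synonymous.
Codon 5: TCA Ser / GCA Ala — nonsynonymous.
Codon 6: GTA Val / GTG Val — synonymous.
Codon 7: GGA Gly / GGA Gly — identical.
Synonymous differences: 3.

3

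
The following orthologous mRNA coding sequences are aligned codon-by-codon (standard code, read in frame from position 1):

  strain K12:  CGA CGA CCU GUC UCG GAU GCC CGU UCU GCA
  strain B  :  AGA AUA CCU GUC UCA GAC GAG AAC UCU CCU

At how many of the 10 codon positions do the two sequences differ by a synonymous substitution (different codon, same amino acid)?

Codon 1: CGA Arg / AGA Arg — synonymous.
Codon 2: CGA Arg / AUA Ile — nonsynonymous.
Codon 3: CCU Pro / CCU Pro — identical.
Codon 4: GUC Val / GUC Val — identical.
Codon 5: UCG Ser / UCA Ser — synonymous.
Codon 6: GAU Asp / GAC Asp — synonymous.
Codon 7: GCC Ala / GAG Glu — nonsynonymous.
Codon 8: CGU Arg / AAC Asn — nonsynonymous.
Codon 9: UCU Ser / UCU Ser — identical.
Codon 10: GCA Ala / CCU Pro — nonsynonymous.
Synonymous differences: 3.

3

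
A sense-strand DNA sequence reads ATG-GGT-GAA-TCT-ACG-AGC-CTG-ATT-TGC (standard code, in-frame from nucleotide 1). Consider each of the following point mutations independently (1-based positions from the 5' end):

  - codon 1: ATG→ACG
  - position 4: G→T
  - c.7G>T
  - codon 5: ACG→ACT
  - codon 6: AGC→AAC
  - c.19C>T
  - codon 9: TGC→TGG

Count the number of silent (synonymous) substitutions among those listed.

2

Codon 1: ATG (Met) → ACG (Thr) — missense.
Codon 2: GGT (Gly) → TGT (Cys) — missense.
Codon 3: GAA (Glu) → TAA (Stop) — nonsense.
Codon 5: ACG (Thr) → ACT (Thr) — synonymous.
Codon 6: AGC (Ser) → AAC (Asn) — missense.
Codon 7: CTG (Leu) → TTG (Leu) — synonymous.
Codon 9: TGC (Cys) → TGG (Trp) — missense.
Synonymous: 2 of 7.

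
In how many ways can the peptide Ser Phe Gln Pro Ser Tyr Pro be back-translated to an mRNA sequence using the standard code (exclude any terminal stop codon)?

4608

Ser: 6 codons.
Phe: 2 codons.
Gln: 2 codons.
Pro: 4 codons.
Ser: 6 codons.
Tyr: 2 codons.
Pro: 4 codons.
6 × 2 × 2 × 4 × 6 × 2 × 4 = 4608.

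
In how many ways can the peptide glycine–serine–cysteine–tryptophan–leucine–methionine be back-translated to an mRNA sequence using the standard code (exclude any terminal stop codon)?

Gly: 4 codons.
Ser: 6 codons.
Cys: 2 codons.
Trp: 1 codon.
Leu: 6 codons.
Met: 1 codon.
4 × 6 × 2 × 1 × 6 × 1 = 288.

288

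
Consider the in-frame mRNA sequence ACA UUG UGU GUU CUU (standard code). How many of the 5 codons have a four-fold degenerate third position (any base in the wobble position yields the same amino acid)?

Codon 1 ACA (Thr): third position 4-fold.
Codon 2 UUG (Leu): third position 2-fold.
Codon 3 UGU (Cys): third position 2-fold.
Codon 4 GUU (Val): third position 4-fold.
Codon 5 CUU (Leu): third position 4-fold.
Four-fold degenerate third positions: 3.

3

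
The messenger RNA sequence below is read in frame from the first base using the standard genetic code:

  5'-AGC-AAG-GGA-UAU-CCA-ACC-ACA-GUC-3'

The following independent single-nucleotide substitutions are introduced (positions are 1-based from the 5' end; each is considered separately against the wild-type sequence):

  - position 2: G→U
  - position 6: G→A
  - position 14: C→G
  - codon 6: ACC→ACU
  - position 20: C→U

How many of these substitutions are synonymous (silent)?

2

Codon 1: AGC (Ser) → AUC (Ile) — missense.
Codon 2: AAG (Lys) → AAA (Lys) — synonymous.
Codon 5: CCA (Pro) → CGA (Arg) — missense.
Codon 6: ACC (Thr) → ACU (Thr) — synonymous.
Codon 7: ACA (Thr) → AUA (Ile) — missense.
Synonymous: 2 of 5.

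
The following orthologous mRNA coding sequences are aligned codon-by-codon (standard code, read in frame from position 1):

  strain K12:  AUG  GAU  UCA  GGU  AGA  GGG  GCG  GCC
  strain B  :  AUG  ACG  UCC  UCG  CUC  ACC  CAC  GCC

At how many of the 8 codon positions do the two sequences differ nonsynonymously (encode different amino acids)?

5

Codon 1: AUG Met / AUG Met — identical.
Codon 2: GAU Asp / ACG Thr — nonsynonymous.
Codon 3: UCA Ser / UCC Ser — synonymous.
Codon 4: GGU Gly / UCG Ser — nonsynonymous.
Codon 5: AGA Arg / CUC Leu — nonsynonymous.
Codon 6: GGG Gly / ACC Thr — nonsynonymous.
Codon 7: GCG Ala / CAC His — nonsynonymous.
Codon 8: GCC Ala / GCC Ala — identical.
Nonsynonymous differences: 5.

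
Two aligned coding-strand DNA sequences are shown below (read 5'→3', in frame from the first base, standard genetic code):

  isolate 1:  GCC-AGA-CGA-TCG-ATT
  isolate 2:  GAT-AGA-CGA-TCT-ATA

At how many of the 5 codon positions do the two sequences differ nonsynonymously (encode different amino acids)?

1

Codon 1: GCC Ala / GAT Asp — nonsynonymous.
Codon 2: AGA Arg / AGA Arg — identical.
Codon 3: CGA Arg / CGA Arg — identical.
Codon 4: TCG Ser / TCT Ser — synonymous.
Codon 5: ATT Ile / ATA Ile — synonymous.
Nonsynonymous differences: 1.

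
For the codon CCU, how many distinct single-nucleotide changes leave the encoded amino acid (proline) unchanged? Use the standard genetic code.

3

Position 1: none → 0 synonymous.
Position 2: none → 0 synonymous.
Position 3: CCC, CCA, CCG → 3 synonymous.
Total: 0 + 0 + 3 = 3.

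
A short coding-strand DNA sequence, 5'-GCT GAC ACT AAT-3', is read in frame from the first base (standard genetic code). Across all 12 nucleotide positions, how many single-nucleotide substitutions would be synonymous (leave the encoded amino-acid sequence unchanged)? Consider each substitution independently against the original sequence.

8

Codon 1 (GCT, Ala): 3 synonymous substitutions.
Codon 2 (GAC, Asp): 1 synonymous substitution.
Codon 3 (ACT, Thr): 3 synonymous substitutions.
Codon 4 (AAT, Asn): 1 synonymous substitution.
Total: 3 + 1 + 3 + 1 = 8.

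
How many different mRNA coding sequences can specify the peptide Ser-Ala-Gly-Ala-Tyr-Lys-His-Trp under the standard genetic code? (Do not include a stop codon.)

Ser: 6 codons.
Ala: 4 codons.
Gly: 4 codons.
Ala: 4 codons.
Tyr: 2 codons.
Lys: 2 codons.
His: 2 codons.
Trp: 1 codon.
6 × 4 × 4 × 4 × 2 × 2 × 2 × 1 = 3072.

3072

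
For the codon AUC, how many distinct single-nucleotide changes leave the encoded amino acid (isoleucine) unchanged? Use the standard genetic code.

2

Position 1: none → 0 synonymous.
Position 2: none → 0 synonymous.
Position 3: AUU, AUA → 2 synonymous.
Total: 0 + 0 + 2 = 2.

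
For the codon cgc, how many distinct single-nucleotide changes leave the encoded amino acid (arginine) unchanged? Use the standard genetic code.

Position 1: none → 0 synonymous.
Position 2: none → 0 synonymous.
Position 3: CGT, CGA, CGG → 3 synonymous.
Total: 0 + 0 + 3 = 3.

3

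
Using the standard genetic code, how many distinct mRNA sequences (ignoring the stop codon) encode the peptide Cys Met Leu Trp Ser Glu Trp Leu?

Cys: 2 codons.
Met: 1 codon.
Leu: 6 codons.
Trp: 1 codon.
Ser: 6 codons.
Glu: 2 codons.
Trp: 1 codon.
Leu: 6 codons.
2 × 1 × 6 × 1 × 6 × 2 × 1 × 6 = 864.

864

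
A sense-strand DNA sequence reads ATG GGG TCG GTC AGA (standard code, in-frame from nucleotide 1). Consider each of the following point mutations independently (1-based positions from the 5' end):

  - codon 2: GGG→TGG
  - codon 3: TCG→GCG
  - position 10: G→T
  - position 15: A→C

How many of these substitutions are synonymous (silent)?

0

Codon 2: GGG (Gly) → TGG (Trp) — missense.
Codon 3: TCG (Ser) → GCG (Ala) — missense.
Codon 4: GTC (Val) → TTC (Phe) — missense.
Codon 5: AGA (Arg) → AGC (Ser) — missense.
Synonymous: 0 of 4.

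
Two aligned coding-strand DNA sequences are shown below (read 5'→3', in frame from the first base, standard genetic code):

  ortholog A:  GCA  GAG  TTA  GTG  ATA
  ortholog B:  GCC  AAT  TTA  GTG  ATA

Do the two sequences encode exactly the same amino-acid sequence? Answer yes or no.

no

Codon 1: GCA Ala / GCC Ala — synonymous.
Codon 2: GAG Glu / AAT Asn — nonsynonymous.
Codon 3: TTA Leu / TTA Leu — identical.
Codon 4: GTG Val / GTG Val — identical.
Codon 5: ATA Ile / ATA Ile — identical.
Nonsynonymous differences: 1 → different protein.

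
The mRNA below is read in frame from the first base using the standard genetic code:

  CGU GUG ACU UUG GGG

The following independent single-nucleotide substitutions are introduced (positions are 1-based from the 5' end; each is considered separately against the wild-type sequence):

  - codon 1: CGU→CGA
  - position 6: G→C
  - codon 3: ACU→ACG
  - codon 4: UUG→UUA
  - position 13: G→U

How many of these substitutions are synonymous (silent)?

4

Codon 1: CGU (Arg) → CGA (Arg) — synonymous.
Codon 2: GUG (Val) → GUC (Val) — synonymous.
Codon 3: ACU (Thr) → ACG (Thr) — synonymous.
Codon 4: UUG (Leu) → UUA (Leu) — synonymous.
Codon 5: GGG (Gly) → UGG (Trp) — missense.
Synonymous: 4 of 5.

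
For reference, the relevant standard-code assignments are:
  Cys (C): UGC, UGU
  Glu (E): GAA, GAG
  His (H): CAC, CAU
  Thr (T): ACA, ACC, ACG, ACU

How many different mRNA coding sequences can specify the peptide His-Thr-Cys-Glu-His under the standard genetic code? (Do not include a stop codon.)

His: 2 codons.
Thr: 4 codons.
Cys: 2 codons.
Glu: 2 codons.
His: 2 codons.
2 × 4 × 2 × 2 × 2 = 64.

64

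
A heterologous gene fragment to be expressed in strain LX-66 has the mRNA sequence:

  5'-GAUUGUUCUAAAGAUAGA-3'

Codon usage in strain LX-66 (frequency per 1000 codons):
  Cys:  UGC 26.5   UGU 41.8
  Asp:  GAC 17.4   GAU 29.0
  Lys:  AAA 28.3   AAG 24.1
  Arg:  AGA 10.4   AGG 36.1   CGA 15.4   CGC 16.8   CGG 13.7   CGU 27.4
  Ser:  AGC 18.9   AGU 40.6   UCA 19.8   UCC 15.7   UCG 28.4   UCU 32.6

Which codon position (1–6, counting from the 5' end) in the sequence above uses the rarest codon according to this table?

6

Codon 1 GAU (Asp): 29.0 per 1000.
Codon 2 UGU (Cys): 41.8 per 1000.
Codon 3 UCU (Ser): 32.6 per 1000.
Codon 4 AAA (Lys): 28.3 per 1000.
Codon 5 GAU (Asp): 29.0 per 1000.
Codon 6 AGA (Arg): 10.4 per 1000.
Lowest frequency is 10.4 at codon 6.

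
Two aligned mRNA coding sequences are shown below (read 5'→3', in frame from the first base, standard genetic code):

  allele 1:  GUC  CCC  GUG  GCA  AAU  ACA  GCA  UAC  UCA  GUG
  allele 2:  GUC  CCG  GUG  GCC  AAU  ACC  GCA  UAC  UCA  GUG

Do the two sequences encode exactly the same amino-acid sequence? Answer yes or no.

Codon 1: GUC Val / GUC Val — identical.
Codon 2: CCC Pro / CCG Pro — synonymous.
Codon 3: GUG Val / GUG Val — identical.
Codon 4: GCA Ala / GCC Ala — synonymous.
Codon 5: AAU Asn / AAU Asn — identical.
Codon 6: ACA Thr / ACC Thr — synonymous.
Codon 7: GCA Ala / GCA Ala — identical.
Codon 8: UAC Tyr / UAC Tyr — identical.
Codon 9: UCA Ser / UCA Ser — identical.
Codon 10: GUG Val / GUG Val — identical.
Nonsynonymous differences: 0 → same protein.

yes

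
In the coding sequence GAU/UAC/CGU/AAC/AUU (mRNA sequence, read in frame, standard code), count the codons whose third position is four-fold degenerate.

Codon 1 GAU (Asp): third position 2-fold.
Codon 2 UAC (Tyr): third position 2-fold.
Codon 3 CGU (Arg): third position 4-fold.
Codon 4 AAC (Asn): third position 2-fold.
Codon 5 AUU (Ile): third position 3-fold.
Four-fold degenerate third positions: 1.

1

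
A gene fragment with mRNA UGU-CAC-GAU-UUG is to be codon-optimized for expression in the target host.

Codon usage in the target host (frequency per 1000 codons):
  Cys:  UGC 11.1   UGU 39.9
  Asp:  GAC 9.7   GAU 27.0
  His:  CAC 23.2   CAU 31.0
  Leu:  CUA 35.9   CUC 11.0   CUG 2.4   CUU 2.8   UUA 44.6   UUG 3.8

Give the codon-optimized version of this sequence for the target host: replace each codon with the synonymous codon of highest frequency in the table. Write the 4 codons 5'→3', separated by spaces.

UGU CAU GAU UUA

Codon 1 (Cys): best is UGU at 39.9.
Codon 2 (His): best is CAU at 31.0.
Codon 3 (Asp): best is GAU at 27.0.
Codon 4 (Leu): best is UUA at 44.6.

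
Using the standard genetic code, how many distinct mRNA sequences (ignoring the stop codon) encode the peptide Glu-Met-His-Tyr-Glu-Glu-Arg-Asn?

Glu: 2 codons.
Met: 1 codon.
His: 2 codons.
Tyr: 2 codons.
Glu: 2 codons.
Glu: 2 codons.
Arg: 6 codons.
Asn: 2 codons.
2 × 1 × 2 × 2 × 2 × 2 × 6 × 2 = 384.

384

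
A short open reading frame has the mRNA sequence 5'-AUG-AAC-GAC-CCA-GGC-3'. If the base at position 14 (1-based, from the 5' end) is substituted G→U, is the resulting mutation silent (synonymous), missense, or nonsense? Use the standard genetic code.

missense

Position 14 falls in codon 5: GGC → Gly.
After the substitution the codon is GUC → Val.
Gly ≠ Val, so this is a missense mutation.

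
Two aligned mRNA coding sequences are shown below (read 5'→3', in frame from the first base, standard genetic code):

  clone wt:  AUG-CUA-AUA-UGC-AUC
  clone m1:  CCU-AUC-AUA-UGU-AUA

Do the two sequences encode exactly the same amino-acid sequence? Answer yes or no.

Codon 1: AUG Met / CCU Pro — nonsynonymous.
Codon 2: CUA Leu / AUC Ile — nonsynonymous.
Codon 3: AUA Ile / AUA Ile — identical.
Codon 4: UGC Cys / UGU Cys — synonymous.
Codon 5: AUC Ile / AUA Ile — synonymous.
Nonsynonymous differences: 2 → different protein.

no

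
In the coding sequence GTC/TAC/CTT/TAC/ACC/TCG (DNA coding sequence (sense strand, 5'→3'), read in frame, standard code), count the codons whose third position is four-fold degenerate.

4

Codon 1 GTC (Val): third position 4-fold.
Codon 2 TAC (Tyr): third position 2-fold.
Codon 3 CTT (Leu): third position 4-fold.
Codon 4 TAC (Tyr): third position 2-fold.
Codon 5 ACC (Thr): third position 4-fold.
Codon 6 TCG (Ser): third position 4-fold.
Four-fold degenerate third positions: 4.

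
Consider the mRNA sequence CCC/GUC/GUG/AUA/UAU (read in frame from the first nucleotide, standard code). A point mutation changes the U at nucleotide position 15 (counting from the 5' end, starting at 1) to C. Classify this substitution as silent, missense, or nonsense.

silent

Position 15 falls in codon 5: UAU → Tyr.
After the substitution the codon is UAC → Tyr.
Both encode Tyr, so the change is synonymous.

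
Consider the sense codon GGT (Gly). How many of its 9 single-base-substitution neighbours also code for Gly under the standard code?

3

Position 1: none → 0 synonymous.
Position 2: none → 0 synonymous.
Position 3: GGC, GGA, GGG → 3 synonymous.
Total: 0 + 0 + 3 = 3.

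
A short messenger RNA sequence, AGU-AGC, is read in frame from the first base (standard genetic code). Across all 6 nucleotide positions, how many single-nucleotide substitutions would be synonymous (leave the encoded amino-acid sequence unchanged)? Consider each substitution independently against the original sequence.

2

Codon 1 (AGU, Ser): 1 synonymous substitution.
Codon 2 (AGC, Ser): 1 synonymous substitution.
Total: 1 + 1 = 2.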